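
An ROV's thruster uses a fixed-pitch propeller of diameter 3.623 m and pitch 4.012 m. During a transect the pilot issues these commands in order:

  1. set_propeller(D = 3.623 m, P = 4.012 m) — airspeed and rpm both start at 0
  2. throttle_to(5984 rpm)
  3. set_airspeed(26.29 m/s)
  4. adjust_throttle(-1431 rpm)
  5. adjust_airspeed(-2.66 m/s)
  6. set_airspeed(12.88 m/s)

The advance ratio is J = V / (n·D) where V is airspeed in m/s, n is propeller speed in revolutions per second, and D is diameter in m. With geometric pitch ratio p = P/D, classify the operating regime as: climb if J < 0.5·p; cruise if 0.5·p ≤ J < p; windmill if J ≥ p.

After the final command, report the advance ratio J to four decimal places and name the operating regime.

set_propeller: D = 3.623 m, P = 4.012 m (p = P/D = 1.107370); state ← (V=0, rpm=0)
throttle_to(5984): rpm ← 5984
set_airspeed(26.29): V ← 26.29 m/s
adjust_throttle(-1431): rpm ← 5984 -1431 = 4553
adjust_airspeed(-2.66): V ← 26.29 -2.66 = 23.63 m/s
set_airspeed(12.88): V ← 12.88 m/s
final state: V = 12.88 m/s, rpm = 4553 → n = rpm/60 = 75.883333 rev/s
J = V / (n·D) = 12.88 / (75.883333 × 3.623) = 0.046849
regime bands: climb J<0.5537 | cruise [0.5537, 1.1074) | windmill J≥1.1074
J = 0.0468 → climb

J = 0.0468, regime = climb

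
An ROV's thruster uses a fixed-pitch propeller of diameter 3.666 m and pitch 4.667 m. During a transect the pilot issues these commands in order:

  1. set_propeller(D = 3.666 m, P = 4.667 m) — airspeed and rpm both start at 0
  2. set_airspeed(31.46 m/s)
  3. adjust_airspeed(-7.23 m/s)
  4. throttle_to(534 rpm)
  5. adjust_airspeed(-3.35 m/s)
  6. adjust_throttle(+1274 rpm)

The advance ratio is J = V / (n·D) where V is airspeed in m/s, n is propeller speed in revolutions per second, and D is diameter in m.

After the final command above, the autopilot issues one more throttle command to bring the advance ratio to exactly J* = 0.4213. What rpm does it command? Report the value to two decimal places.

rpm = 811.14

set_propeller: D = 3.666 m, P = 4.667 m (p = P/D = 1.273050); state ← (V=0, rpm=0)
set_airspeed(31.46): V ← 31.46 m/s
adjust_airspeed(-7.23): V ← 31.46 -7.23 = 24.23 m/s
throttle_to(534): rpm ← 534
adjust_airspeed(-3.35): V ← 24.23 -3.35 = 20.88 m/s
adjust_throttle(+1274): rpm ← 534 +1274 = 1808
final state: V = 20.88 m/s, rpm = 1808 → n = rpm/60 = 30.133333 rev/s
target J* = 0.4213; solve J* = V/(n·D) for n: n = V/(J*·D) = 20.88/(0.4213 × 3.666) = 13.519062 rev/s
rpm = 60·n = 811.143748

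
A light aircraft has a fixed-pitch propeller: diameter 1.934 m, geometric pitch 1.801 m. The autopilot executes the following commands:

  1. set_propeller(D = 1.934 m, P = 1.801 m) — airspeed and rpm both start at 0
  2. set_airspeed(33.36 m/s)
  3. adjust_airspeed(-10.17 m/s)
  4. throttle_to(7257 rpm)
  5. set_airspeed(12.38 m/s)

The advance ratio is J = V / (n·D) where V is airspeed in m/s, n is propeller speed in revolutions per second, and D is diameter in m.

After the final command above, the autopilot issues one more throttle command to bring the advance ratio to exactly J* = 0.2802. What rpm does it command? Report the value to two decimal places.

rpm = 1370.72

set_propeller: D = 1.934 m, P = 1.801 m (p = P/D = 0.931231); state ← (V=0, rpm=0)
set_airspeed(33.36): V ← 33.36 m/s
adjust_airspeed(-10.17): V ← 33.36 -10.17 = 23.19 m/s
throttle_to(7257): rpm ← 7257
set_airspeed(12.38): V ← 12.38 m/s
final state: V = 12.38 m/s, rpm = 7257 → n = rpm/60 = 120.950000 rev/s
target J* = 0.2802; solve J* = V/(n·D) for n: n = V/(J*·D) = 12.38/(0.2802 × 1.934) = 22.845257 rev/s
rpm = 60·n = 1370.715407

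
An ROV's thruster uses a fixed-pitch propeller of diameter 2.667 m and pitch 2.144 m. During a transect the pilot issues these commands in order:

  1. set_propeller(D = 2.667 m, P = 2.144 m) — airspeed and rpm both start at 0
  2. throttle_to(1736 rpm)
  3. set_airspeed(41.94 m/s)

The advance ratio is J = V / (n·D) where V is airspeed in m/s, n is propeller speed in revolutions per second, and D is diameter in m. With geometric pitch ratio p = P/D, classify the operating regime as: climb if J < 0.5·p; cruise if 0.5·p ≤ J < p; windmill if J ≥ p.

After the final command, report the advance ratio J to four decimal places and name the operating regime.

set_propeller: D = 2.667 m, P = 2.144 m (p = P/D = 0.803900); state ← (V=0, rpm=0)
throttle_to(1736): rpm ← 1736
set_airspeed(41.94): V ← 41.94 m/s
final state: V = 41.94 m/s, rpm = 1736 → n = rpm/60 = 28.933333 rev/s
J = V / (n·D) = 41.94 / (28.933333 × 2.667) = 0.543509
regime bands: climb J<0.4019 | cruise [0.4019, 0.8039) | windmill J≥0.8039
J = 0.5435 → cruise

J = 0.5435, regime = cruise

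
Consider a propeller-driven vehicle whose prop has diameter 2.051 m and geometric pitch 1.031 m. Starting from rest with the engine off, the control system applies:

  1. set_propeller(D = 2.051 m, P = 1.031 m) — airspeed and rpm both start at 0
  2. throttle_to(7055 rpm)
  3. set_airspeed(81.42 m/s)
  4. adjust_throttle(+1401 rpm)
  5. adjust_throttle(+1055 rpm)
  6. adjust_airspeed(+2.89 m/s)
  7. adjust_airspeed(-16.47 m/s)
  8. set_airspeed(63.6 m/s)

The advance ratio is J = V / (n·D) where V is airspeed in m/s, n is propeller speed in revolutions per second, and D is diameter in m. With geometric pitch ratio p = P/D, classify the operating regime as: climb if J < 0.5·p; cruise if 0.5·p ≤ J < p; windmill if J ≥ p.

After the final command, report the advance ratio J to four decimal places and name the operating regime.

set_propeller: D = 2.051 m, P = 1.031 m (p = P/D = 0.502682); state ← (V=0, rpm=0)
throttle_to(7055): rpm ← 7055
set_airspeed(81.42): V ← 81.42 m/s
adjust_throttle(+1401): rpm ← 7055 +1401 = 8456
adjust_throttle(+1055): rpm ← 8456 +1055 = 9511
adjust_airspeed(+2.89): V ← 81.42 +2.89 = 84.31 m/s
adjust_airspeed(-16.47): V ← 84.31 -16.47 = 67.84 m/s
set_airspeed(63.6): V ← 63.6 m/s
final state: V = 63.6 m/s, rpm = 9511 → n = rpm/60 = 158.516667 rev/s
J = V / (n·D) = 63.6 / (158.516667 × 2.051) = 0.195621
regime bands: climb J<0.2513 | cruise [0.2513, 0.5027) | windmill J≥0.5027
J = 0.1956 → climb

J = 0.1956, regime = climb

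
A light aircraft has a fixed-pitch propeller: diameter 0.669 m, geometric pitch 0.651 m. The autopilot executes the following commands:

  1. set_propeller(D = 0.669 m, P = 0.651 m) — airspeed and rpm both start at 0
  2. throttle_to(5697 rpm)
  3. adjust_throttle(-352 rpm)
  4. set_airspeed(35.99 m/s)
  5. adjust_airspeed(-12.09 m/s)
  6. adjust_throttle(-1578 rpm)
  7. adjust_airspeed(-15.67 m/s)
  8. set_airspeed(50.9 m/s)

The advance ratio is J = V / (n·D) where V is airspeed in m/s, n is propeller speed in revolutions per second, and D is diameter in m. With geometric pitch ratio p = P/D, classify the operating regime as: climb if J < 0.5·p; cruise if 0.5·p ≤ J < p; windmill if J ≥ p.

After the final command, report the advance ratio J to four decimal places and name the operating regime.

set_propeller: D = 0.669 m, P = 0.651 m (p = P/D = 0.973094); state ← (V=0, rpm=0)
throttle_to(5697): rpm ← 5697
adjust_throttle(-352): rpm ← 5697 -352 = 5345
set_airspeed(35.99): V ← 35.99 m/s
adjust_airspeed(-12.09): V ← 35.99 -12.09 = 23.9 m/s
adjust_throttle(-1578): rpm ← 5345 -1578 = 3767
adjust_airspeed(-15.67): V ← 23.9 -15.67 = 8.23 m/s
set_airspeed(50.9): V ← 50.9 m/s
final state: V = 50.9 m/s, rpm = 3767 → n = rpm/60 = 62.783333 rev/s
J = V / (n·D) = 50.9 / (62.783333 × 0.669) = 1.211846
regime bands: climb J<0.4865 | cruise [0.4865, 0.9731) | windmill J≥0.9731
J = 1.2118 → windmill

J = 1.2118, regime = windmill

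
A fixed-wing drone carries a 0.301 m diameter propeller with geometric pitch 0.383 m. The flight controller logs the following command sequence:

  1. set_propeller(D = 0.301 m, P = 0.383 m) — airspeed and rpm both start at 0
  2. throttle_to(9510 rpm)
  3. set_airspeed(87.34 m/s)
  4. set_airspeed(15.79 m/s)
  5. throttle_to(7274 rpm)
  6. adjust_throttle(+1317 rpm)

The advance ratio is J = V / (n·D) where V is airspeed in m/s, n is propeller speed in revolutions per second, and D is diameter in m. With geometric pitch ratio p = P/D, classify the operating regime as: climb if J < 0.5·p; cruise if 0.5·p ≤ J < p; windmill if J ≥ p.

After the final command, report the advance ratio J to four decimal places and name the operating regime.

set_propeller: D = 0.301 m, P = 0.383 m (p = P/D = 1.272425); state ← (V=0, rpm=0)
throttle_to(9510): rpm ← 9510
set_airspeed(87.34): V ← 87.34 m/s
set_airspeed(15.79): V ← 15.79 m/s
throttle_to(7274): rpm ← 7274
adjust_throttle(+1317): rpm ← 7274 +1317 = 8591
final state: V = 15.79 m/s, rpm = 8591 → n = rpm/60 = 143.183333 rev/s
J = V / (n·D) = 15.79 / (143.183333 × 0.301) = 0.366373
regime bands: climb J<0.6362 | cruise [0.6362, 1.2724) | windmill J≥1.2724
J = 0.3664 → climb

J = 0.3664, regime = climb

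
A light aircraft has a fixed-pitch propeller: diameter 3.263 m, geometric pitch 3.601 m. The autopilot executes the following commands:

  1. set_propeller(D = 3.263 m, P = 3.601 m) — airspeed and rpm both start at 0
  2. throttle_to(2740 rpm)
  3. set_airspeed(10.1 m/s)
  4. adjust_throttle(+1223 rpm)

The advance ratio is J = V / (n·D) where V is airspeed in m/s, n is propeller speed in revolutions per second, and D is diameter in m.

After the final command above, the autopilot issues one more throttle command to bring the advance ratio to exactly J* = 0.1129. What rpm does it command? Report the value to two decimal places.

rpm = 1644.98

set_propeller: D = 3.263 m, P = 3.601 m (p = P/D = 1.103586); state ← (V=0, rpm=0)
throttle_to(2740): rpm ← 2740
set_airspeed(10.1): V ← 10.1 m/s
adjust_throttle(+1223): rpm ← 2740 +1223 = 3963
final state: V = 10.1 m/s, rpm = 3963 → n = rpm/60 = 66.050000 rev/s
target J* = 0.1129; solve J* = V/(n·D) for n: n = V/(J*·D) = 10.1/(0.1129 × 3.263) = 27.416396 rev/s
rpm = 60·n = 1644.983736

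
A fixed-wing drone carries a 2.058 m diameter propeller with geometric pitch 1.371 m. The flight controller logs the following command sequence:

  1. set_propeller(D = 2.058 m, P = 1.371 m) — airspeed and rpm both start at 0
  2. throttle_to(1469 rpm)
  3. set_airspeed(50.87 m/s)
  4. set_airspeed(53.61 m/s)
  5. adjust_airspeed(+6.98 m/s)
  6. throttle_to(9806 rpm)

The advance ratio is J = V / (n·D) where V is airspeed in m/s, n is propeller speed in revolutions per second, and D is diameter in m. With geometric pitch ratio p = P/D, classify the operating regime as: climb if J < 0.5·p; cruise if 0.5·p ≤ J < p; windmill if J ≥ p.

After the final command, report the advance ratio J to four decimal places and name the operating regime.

set_propeller: D = 2.058 m, P = 1.371 m (p = P/D = 0.666181); state ← (V=0, rpm=0)
throttle_to(1469): rpm ← 1469
set_airspeed(50.87): V ← 50.87 m/s
set_airspeed(53.61): V ← 53.61 m/s
adjust_airspeed(+6.98): V ← 53.61 +6.98 = 60.59 m/s
throttle_to(9806): rpm ← 9806
final state: V = 60.59 m/s, rpm = 9806 → n = rpm/60 = 163.433333 rev/s
J = V / (n·D) = 60.59 / (163.433333 × 2.058) = 0.180142
regime bands: climb J<0.3331 | cruise [0.3331, 0.6662) | windmill J≥0.6662
J = 0.1801 → climb

J = 0.1801, regime = climb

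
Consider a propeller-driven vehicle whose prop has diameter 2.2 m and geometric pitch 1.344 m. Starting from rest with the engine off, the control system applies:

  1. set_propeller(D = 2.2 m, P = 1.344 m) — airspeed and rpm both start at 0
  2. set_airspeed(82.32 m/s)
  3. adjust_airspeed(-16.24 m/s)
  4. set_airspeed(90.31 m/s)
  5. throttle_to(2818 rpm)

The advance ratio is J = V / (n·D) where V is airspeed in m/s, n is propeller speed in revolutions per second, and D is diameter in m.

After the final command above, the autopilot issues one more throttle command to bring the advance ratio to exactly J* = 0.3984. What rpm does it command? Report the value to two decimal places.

rpm = 6182.23

set_propeller: D = 2.2 m, P = 1.344 m (p = P/D = 0.610909); state ← (V=0, rpm=0)
set_airspeed(82.32): V ← 82.32 m/s
adjust_airspeed(-16.24): V ← 82.32 -16.24 = 66.08 m/s
set_airspeed(90.31): V ← 90.31 m/s
throttle_to(2818): rpm ← 2818
final state: V = 90.31 m/s, rpm = 2818 → n = rpm/60 = 46.966667 rev/s
target J* = 0.3984; solve J* = V/(n·D) for n: n = V/(J*·D) = 90.31/(0.3984 × 2.2) = 103.037149 rev/s
rpm = 60·n = 6182.228916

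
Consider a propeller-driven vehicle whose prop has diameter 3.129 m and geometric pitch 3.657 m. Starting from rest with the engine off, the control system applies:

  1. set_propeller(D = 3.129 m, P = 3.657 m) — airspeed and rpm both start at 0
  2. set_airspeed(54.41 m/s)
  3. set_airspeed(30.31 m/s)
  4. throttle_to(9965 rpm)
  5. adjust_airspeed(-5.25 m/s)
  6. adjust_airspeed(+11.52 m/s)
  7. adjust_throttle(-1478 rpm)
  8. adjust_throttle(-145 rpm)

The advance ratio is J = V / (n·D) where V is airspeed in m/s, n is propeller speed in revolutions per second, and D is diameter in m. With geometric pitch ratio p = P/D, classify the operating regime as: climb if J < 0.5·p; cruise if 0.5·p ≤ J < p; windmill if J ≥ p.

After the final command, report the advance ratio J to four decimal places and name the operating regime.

J = 0.0841, regime = climb

set_propeller: D = 3.129 m, P = 3.657 m (p = P/D = 1.168744); state ← (V=0, rpm=0)
set_airspeed(54.41): V ← 54.41 m/s
set_airspeed(30.31): V ← 30.31 m/s
throttle_to(9965): rpm ← 9965
adjust_airspeed(-5.25): V ← 30.31 -5.25 = 25.06 m/s
adjust_airspeed(+11.52): V ← 25.06 +11.52 = 36.58 m/s
adjust_throttle(-1478): rpm ← 9965 -1478 = 8487
adjust_throttle(-145): rpm ← 8487 -145 = 8342
final state: V = 36.58 m/s, rpm = 8342 → n = rpm/60 = 139.033333 rev/s
J = V / (n·D) = 36.58 / (139.033333 × 3.129) = 0.084085
regime bands: climb J<0.5844 | cruise [0.5844, 1.1687) | windmill J≥1.1687
J = 0.0841 → climb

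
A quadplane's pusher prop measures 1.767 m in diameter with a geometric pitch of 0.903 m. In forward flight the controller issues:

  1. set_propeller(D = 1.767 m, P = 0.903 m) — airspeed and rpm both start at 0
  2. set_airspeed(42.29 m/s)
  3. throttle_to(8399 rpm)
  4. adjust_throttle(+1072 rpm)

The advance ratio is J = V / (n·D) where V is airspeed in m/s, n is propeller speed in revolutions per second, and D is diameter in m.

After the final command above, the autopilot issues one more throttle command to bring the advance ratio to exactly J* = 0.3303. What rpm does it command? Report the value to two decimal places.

set_propeller: D = 1.767 m, P = 0.903 m (p = P/D = 0.511036); state ← (V=0, rpm=0)
set_airspeed(42.29): V ← 42.29 m/s
throttle_to(8399): rpm ← 8399
adjust_throttle(+1072): rpm ← 8399 +1072 = 9471
final state: V = 42.29 m/s, rpm = 9471 → n = rpm/60 = 157.850000 rev/s
target J* = 0.3303; solve J* = V/(n·D) for n: n = V/(J*·D) = 42.29/(0.3303 × 1.767) = 72.459038 rev/s
rpm = 60·n = 4347.542261

rpm = 4347.54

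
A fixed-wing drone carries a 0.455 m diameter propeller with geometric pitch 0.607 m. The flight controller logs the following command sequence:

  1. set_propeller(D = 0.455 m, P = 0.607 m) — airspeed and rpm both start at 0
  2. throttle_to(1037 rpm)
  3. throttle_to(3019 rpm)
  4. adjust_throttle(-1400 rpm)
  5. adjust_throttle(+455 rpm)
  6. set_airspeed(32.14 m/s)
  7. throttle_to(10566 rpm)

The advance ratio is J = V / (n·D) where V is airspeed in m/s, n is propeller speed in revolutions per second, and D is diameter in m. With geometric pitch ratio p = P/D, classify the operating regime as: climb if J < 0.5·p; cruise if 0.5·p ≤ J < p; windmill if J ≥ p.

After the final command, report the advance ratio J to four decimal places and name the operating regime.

set_propeller: D = 0.455 m, P = 0.607 m (p = P/D = 1.334066); state ← (V=0, rpm=0)
throttle_to(1037): rpm ← 1037
throttle_to(3019): rpm ← 3019
adjust_throttle(-1400): rpm ← 3019 -1400 = 1619
adjust_throttle(+455): rpm ← 1619 +455 = 2074
set_airspeed(32.14): V ← 32.14 m/s
throttle_to(10566): rpm ← 10566
final state: V = 32.14 m/s, rpm = 10566 → n = rpm/60 = 176.100000 rev/s
J = V / (n·D) = 32.14 / (176.100000 × 0.455) = 0.401121
regime bands: climb J<0.6670 | cruise [0.6670, 1.3341) | windmill J≥1.3341
J = 0.4011 → climb

J = 0.4011, regime = climb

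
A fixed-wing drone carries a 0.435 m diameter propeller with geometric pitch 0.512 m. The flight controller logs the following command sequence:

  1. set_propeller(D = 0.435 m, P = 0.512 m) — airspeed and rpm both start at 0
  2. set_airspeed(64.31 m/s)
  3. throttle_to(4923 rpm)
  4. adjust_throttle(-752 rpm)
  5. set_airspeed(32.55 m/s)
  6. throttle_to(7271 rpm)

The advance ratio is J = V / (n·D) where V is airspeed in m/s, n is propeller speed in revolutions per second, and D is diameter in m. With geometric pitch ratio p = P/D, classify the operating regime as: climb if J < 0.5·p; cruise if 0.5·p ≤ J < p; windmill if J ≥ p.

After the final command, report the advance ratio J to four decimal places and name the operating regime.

set_propeller: D = 0.435 m, P = 0.512 m (p = P/D = 1.177011); state ← (V=0, rpm=0)
set_airspeed(64.31): V ← 64.31 m/s
throttle_to(4923): rpm ← 4923
adjust_throttle(-752): rpm ← 4923 -752 = 4171
set_airspeed(32.55): V ← 32.55 m/s
throttle_to(7271): rpm ← 7271
final state: V = 32.55 m/s, rpm = 7271 → n = rpm/60 = 121.183333 rev/s
J = V / (n·D) = 32.55 / (121.183333 × 0.435) = 0.617474
regime bands: climb J<0.5885 | cruise [0.5885, 1.1770) | windmill J≥1.1770
J = 0.6175 → cruise

J = 0.6175, regime = cruise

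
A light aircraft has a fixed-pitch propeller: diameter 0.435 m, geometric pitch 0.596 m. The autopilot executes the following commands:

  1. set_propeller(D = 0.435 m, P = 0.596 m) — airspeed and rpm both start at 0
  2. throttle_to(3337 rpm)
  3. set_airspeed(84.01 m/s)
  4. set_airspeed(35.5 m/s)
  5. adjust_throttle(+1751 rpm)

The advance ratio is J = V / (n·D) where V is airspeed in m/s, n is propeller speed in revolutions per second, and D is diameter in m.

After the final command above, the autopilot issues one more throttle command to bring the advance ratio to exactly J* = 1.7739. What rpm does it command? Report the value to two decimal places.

rpm = 2760.33

set_propeller: D = 0.435 m, P = 0.596 m (p = P/D = 1.370115); state ← (V=0, rpm=0)
throttle_to(3337): rpm ← 3337
set_airspeed(84.01): V ← 84.01 m/s
set_airspeed(35.5): V ← 35.5 m/s
adjust_throttle(+1751): rpm ← 3337 +1751 = 5088
final state: V = 35.5 m/s, rpm = 5088 → n = rpm/60 = 84.800000 rev/s
target J* = 1.7739; solve J* = V/(n·D) for n: n = V/(J*·D) = 35.5/(1.7739 × 0.435) = 46.005522 rev/s
rpm = 60·n = 2760.331318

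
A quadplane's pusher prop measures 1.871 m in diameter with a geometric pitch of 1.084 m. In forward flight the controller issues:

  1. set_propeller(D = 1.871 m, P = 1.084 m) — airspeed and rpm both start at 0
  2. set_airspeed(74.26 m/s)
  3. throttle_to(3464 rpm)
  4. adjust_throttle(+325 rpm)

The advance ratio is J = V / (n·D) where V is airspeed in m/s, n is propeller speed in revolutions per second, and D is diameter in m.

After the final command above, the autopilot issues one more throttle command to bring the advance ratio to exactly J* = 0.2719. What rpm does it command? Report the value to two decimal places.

set_propeller: D = 1.871 m, P = 1.084 m (p = P/D = 0.579369); state ← (V=0, rpm=0)
set_airspeed(74.26): V ← 74.26 m/s
throttle_to(3464): rpm ← 3464
adjust_throttle(+325): rpm ← 3464 +325 = 3789
final state: V = 74.26 m/s, rpm = 3789 → n = rpm/60 = 63.150000 rev/s
target J* = 0.2719; solve J* = V/(n·D) for n: n = V/(J*·D) = 74.26/(0.2719 × 1.871) = 145.972804 rev/s
rpm = 60·n = 8758.368226

rpm = 8758.37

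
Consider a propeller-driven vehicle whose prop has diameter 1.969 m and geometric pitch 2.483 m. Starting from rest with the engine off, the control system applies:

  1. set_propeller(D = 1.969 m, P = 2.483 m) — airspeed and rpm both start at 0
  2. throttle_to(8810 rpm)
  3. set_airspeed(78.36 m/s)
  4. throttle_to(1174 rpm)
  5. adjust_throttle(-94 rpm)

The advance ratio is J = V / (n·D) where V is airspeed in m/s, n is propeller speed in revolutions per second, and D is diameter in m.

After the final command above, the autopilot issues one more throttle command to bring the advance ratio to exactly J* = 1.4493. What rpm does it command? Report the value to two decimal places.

rpm = 1647.56

set_propeller: D = 1.969 m, P = 2.483 m (p = P/D = 1.261046); state ← (V=0, rpm=0)
throttle_to(8810): rpm ← 8810
set_airspeed(78.36): V ← 78.36 m/s
throttle_to(1174): rpm ← 1174
adjust_throttle(-94): rpm ← 1174 -94 = 1080
final state: V = 78.36 m/s, rpm = 1080 → n = rpm/60 = 18.000000 rev/s
target J* = 1.4493; solve J* = V/(n·D) for n: n = V/(J*·D) = 78.36/(1.4493 × 1.969) = 27.459361 rev/s
rpm = 60·n = 1647.561631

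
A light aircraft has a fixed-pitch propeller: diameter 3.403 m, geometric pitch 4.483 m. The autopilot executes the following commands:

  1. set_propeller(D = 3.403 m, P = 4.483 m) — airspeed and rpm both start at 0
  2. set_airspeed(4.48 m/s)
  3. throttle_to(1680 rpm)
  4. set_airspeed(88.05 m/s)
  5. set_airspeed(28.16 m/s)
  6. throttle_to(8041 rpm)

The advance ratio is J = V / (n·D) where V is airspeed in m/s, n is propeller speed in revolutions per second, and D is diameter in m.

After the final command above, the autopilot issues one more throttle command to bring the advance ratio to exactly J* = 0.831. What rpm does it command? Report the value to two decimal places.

set_propeller: D = 3.403 m, P = 4.483 m (p = P/D = 1.317367); state ← (V=0, rpm=0)
set_airspeed(4.48): V ← 4.48 m/s
throttle_to(1680): rpm ← 1680
set_airspeed(88.05): V ← 88.05 m/s
set_airspeed(28.16): V ← 28.16 m/s
throttle_to(8041): rpm ← 8041
final state: V = 28.16 m/s, rpm = 8041 → n = rpm/60 = 134.016667 rev/s
target J* = 0.831; solve J* = V/(n·D) for n: n = V/(J*·D) = 28.16/(0.831 × 3.403) = 9.957944 rev/s
rpm = 60·n = 597.476637

rpm = 597.48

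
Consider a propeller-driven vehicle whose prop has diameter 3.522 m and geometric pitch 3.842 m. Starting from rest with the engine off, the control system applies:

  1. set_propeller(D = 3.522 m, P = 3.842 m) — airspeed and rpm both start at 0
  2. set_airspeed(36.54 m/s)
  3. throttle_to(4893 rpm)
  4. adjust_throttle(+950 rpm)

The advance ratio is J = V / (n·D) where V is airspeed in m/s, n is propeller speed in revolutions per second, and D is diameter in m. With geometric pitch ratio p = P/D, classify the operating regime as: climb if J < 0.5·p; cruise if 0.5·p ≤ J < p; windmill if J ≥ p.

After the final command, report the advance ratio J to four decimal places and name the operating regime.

set_propeller: D = 3.522 m, P = 3.842 m (p = P/D = 1.090857); state ← (V=0, rpm=0)
set_airspeed(36.54): V ← 36.54 m/s
throttle_to(4893): rpm ← 4893
adjust_throttle(+950): rpm ← 4893 +950 = 5843
final state: V = 36.54 m/s, rpm = 5843 → n = rpm/60 = 97.383333 rev/s
J = V / (n·D) = 36.54 / (97.383333 × 3.522) = 0.106536
regime bands: climb J<0.5454 | cruise [0.5454, 1.0909) | windmill J≥1.0909
J = 0.1065 → climb

J = 0.1065, regime = climb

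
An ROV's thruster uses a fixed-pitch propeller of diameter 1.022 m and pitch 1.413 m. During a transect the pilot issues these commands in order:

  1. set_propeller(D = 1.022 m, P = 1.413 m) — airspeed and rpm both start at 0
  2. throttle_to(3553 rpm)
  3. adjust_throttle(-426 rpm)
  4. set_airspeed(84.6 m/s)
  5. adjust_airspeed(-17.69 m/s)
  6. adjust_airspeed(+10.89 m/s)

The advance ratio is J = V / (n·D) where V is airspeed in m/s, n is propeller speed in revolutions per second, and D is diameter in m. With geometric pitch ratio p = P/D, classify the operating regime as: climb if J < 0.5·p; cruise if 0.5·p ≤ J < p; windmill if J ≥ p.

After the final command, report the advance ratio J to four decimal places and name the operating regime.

J = 1.4607, regime = windmill

set_propeller: D = 1.022 m, P = 1.413 m (p = P/D = 1.382583); state ← (V=0, rpm=0)
throttle_to(3553): rpm ← 3553
adjust_throttle(-426): rpm ← 3553 -426 = 3127
set_airspeed(84.6): V ← 84.6 m/s
adjust_airspeed(-17.69): V ← 84.6 -17.69 = 66.91 m/s
adjust_airspeed(+10.89): V ← 66.91 +10.89 = 77.8 m/s
final state: V = 77.8 m/s, rpm = 3127 → n = rpm/60 = 52.116667 rev/s
J = V / (n·D) = 77.8 / (52.116667 × 1.022) = 1.460670
regime bands: climb J<0.6913 | cruise [0.6913, 1.3826) | windmill J≥1.3826
J = 1.4607 → windmill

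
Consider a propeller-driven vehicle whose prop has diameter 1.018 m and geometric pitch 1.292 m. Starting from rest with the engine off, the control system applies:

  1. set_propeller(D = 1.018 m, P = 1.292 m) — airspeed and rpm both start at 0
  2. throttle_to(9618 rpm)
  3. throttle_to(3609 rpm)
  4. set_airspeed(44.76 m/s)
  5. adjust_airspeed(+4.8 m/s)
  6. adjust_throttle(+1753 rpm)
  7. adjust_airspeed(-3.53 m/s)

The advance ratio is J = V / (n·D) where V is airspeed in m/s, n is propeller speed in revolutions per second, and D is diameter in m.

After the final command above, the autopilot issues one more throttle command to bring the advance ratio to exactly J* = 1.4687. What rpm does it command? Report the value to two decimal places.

set_propeller: D = 1.018 m, P = 1.292 m (p = P/D = 1.269155); state ← (V=0, rpm=0)
throttle_to(9618): rpm ← 9618
throttle_to(3609): rpm ← 3609
set_airspeed(44.76): V ← 44.76 m/s
adjust_airspeed(+4.8): V ← 44.76 +4.8 = 49.56 m/s
adjust_throttle(+1753): rpm ← 3609 +1753 = 5362
adjust_airspeed(-3.53): V ← 49.56 -3.53 = 46.03 m/s
final state: V = 46.03 m/s, rpm = 5362 → n = rpm/60 = 89.366667 rev/s
target J* = 1.4687; solve J* = V/(n·D) for n: n = V/(J*·D) = 46.03/(1.4687 × 1.018) = 30.786485 rev/s
rpm = 60·n = 1847.189080

rpm = 1847.19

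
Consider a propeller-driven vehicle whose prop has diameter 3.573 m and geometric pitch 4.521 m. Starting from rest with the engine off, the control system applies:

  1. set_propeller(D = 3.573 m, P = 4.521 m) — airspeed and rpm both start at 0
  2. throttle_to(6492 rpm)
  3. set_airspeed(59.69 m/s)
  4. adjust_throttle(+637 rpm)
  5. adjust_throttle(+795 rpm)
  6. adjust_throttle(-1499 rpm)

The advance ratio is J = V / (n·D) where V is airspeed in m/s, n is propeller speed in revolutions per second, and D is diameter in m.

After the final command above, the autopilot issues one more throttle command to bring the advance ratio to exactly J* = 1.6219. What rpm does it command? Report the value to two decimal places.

set_propeller: D = 3.573 m, P = 4.521 m (p = P/D = 1.265323); state ← (V=0, rpm=0)
throttle_to(6492): rpm ← 6492
set_airspeed(59.69): V ← 59.69 m/s
adjust_throttle(+637): rpm ← 6492 +637 = 7129
adjust_throttle(+795): rpm ← 7129 +795 = 7924
adjust_throttle(-1499): rpm ← 7924 -1499 = 6425
final state: V = 59.69 m/s, rpm = 6425 → n = rpm/60 = 107.083333 rev/s
target J* = 1.6219; solve J* = V/(n·D) for n: n = V/(J*·D) = 59.69/(1.6219 × 3.573) = 10.300172 rev/s
rpm = 60·n = 618.010337

rpm = 618.01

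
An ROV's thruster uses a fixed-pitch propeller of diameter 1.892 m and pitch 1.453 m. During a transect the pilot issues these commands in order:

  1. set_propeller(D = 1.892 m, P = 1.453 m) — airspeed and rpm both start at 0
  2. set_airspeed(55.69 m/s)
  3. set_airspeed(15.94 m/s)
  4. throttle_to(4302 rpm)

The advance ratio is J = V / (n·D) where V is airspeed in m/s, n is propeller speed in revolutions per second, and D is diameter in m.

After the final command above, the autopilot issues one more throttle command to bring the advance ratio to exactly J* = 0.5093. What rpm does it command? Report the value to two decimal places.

set_propeller: D = 1.892 m, P = 1.453 m (p = P/D = 0.767970); state ← (V=0, rpm=0)
set_airspeed(55.69): V ← 55.69 m/s
set_airspeed(15.94): V ← 15.94 m/s
throttle_to(4302): rpm ← 4302
final state: V = 15.94 m/s, rpm = 4302 → n = rpm/60 = 71.700000 rev/s
target J* = 0.5093; solve J* = V/(n·D) for n: n = V/(J*·D) = 15.94/(0.5093 × 1.892) = 16.542209 rev/s
rpm = 60·n = 992.532552

rpm = 992.53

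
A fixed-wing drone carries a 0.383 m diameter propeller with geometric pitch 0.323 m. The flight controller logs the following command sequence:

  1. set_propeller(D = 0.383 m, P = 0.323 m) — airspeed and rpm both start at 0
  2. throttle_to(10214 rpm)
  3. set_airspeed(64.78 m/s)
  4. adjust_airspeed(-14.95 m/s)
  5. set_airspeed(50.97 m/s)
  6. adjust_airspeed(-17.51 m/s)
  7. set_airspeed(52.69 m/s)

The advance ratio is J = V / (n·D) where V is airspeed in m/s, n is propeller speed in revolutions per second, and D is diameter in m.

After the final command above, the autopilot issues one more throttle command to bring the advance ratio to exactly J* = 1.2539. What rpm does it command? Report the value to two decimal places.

set_propeller: D = 0.383 m, P = 0.323 m (p = P/D = 0.843342); state ← (V=0, rpm=0)
throttle_to(10214): rpm ← 10214
set_airspeed(64.78): V ← 64.78 m/s
adjust_airspeed(-14.95): V ← 64.78 -14.95 = 49.83 m/s
set_airspeed(50.97): V ← 50.97 m/s
adjust_airspeed(-17.51): V ← 50.97 -17.51 = 33.46 m/s
set_airspeed(52.69): V ← 52.69 m/s
final state: V = 52.69 m/s, rpm = 10214 → n = rpm/60 = 170.233333 rev/s
target J* = 1.2539; solve J* = V/(n·D) for n: n = V/(J*·D) = 52.69/(1.2539 × 0.383) = 109.715130 rev/s
rpm = 60·n = 6582.907803

rpm = 6582.91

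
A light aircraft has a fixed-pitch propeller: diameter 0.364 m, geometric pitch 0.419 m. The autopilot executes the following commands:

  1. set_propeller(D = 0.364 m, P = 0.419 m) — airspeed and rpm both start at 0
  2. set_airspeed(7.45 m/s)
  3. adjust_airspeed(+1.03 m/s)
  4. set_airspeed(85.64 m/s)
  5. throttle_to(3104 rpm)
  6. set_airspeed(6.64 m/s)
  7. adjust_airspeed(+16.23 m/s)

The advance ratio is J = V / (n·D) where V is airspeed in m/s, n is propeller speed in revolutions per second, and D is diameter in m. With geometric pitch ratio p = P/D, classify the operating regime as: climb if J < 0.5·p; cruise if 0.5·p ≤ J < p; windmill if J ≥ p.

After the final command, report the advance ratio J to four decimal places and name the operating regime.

set_propeller: D = 0.364 m, P = 0.419 m (p = P/D = 1.151099); state ← (V=0, rpm=0)
set_airspeed(7.45): V ← 7.45 m/s
adjust_airspeed(+1.03): V ← 7.45 +1.03 = 8.48 m/s
set_airspeed(85.64): V ← 85.64 m/s
throttle_to(3104): rpm ← 3104
set_airspeed(6.64): V ← 6.64 m/s
adjust_airspeed(+16.23): V ← 6.64 +16.23 = 22.87 m/s
final state: V = 22.87 m/s, rpm = 3104 → n = rpm/60 = 51.733333 rev/s
J = V / (n·D) = 22.87 / (51.733333 × 0.364) = 1.214491
regime bands: climb J<0.5755 | cruise [0.5755, 1.1511) | windmill J≥1.1511
J = 1.2145 → windmill

J = 1.2145, regime = windmill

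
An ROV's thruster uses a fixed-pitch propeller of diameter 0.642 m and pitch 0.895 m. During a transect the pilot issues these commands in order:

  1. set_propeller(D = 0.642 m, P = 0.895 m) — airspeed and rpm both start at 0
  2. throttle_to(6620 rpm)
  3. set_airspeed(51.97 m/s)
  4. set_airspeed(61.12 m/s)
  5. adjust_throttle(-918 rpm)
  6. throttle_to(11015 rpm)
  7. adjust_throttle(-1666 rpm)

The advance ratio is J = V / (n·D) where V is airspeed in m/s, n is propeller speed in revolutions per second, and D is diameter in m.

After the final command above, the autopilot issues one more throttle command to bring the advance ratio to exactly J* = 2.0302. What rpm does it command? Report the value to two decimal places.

set_propeller: D = 0.642 m, P = 0.895 m (p = P/D = 1.394081); state ← (V=0, rpm=0)
throttle_to(6620): rpm ← 6620
set_airspeed(51.97): V ← 51.97 m/s
set_airspeed(61.12): V ← 61.12 m/s
adjust_throttle(-918): rpm ← 6620 -918 = 5702
throttle_to(11015): rpm ← 11015
adjust_throttle(-1666): rpm ← 11015 -1666 = 9349
final state: V = 61.12 m/s, rpm = 9349 → n = rpm/60 = 155.816667 rev/s
target J* = 2.0302; solve J* = V/(n·D) for n: n = V/(J*·D) = 61.12/(2.0302 × 0.642) = 46.893159 rev/s
rpm = 60·n = 2813.589564

rpm = 2813.59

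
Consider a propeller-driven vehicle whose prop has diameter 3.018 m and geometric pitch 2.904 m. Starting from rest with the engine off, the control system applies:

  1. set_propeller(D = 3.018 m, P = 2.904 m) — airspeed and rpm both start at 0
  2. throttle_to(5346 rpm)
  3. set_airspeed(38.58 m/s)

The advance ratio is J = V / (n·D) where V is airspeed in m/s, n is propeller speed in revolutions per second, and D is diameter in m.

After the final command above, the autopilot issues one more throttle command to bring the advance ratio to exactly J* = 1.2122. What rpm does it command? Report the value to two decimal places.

set_propeller: D = 3.018 m, P = 2.904 m (p = P/D = 0.962227); state ← (V=0, rpm=0)
throttle_to(5346): rpm ← 5346
set_airspeed(38.58): V ← 38.58 m/s
final state: V = 38.58 m/s, rpm = 5346 → n = rpm/60 = 89.100000 rev/s
target J* = 1.2122; solve J* = V/(n·D) for n: n = V/(J*·D) = 38.58/(1.2122 × 3.018) = 10.545537 rev/s
rpm = 60·n = 632.732232

rpm = 632.73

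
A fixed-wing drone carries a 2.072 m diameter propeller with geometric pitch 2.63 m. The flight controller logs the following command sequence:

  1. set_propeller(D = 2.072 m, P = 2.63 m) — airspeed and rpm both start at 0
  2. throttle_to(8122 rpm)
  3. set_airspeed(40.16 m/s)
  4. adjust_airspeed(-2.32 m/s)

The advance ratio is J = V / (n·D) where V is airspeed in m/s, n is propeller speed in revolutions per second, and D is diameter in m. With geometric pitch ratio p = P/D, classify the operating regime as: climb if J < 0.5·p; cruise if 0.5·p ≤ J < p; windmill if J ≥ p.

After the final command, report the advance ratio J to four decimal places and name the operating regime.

J = 0.1349, regime = climb

set_propeller: D = 2.072 m, P = 2.63 m (p = P/D = 1.269305); state ← (V=0, rpm=0)
throttle_to(8122): rpm ← 8122
set_airspeed(40.16): V ← 40.16 m/s
adjust_airspeed(-2.32): V ← 40.16 -2.32 = 37.84 m/s
final state: V = 37.84 m/s, rpm = 8122 → n = rpm/60 = 135.366667 rev/s
J = V / (n·D) = 37.84 / (135.366667 × 2.072) = 0.134912
regime bands: climb J<0.6347 | cruise [0.6347, 1.2693) | windmill J≥1.2693
J = 0.1349 → climb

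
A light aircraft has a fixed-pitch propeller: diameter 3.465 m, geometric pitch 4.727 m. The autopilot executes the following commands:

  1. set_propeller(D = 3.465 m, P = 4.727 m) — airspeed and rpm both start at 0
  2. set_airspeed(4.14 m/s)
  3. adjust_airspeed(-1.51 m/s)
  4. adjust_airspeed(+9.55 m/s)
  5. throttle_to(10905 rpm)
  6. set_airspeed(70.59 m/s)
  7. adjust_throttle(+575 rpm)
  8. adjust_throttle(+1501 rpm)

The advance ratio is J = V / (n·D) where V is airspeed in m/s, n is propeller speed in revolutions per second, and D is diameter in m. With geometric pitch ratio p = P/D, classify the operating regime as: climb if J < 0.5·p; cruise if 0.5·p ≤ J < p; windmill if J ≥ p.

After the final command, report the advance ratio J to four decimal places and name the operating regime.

set_propeller: D = 3.465 m, P = 4.727 m (p = P/D = 1.364214); state ← (V=0, rpm=0)
set_airspeed(4.14): V ← 4.14 m/s
adjust_airspeed(-1.51): V ← 4.14 -1.51 = 2.63 m/s
adjust_airspeed(+9.55): V ← 2.63 +9.55 = 12.18 m/s
throttle_to(10905): rpm ← 10905
set_airspeed(70.59): V ← 70.59 m/s
adjust_throttle(+575): rpm ← 10905 +575 = 11480
adjust_throttle(+1501): rpm ← 11480 +1501 = 12981
final state: V = 70.59 m/s, rpm = 12981 → n = rpm/60 = 216.350000 rev/s
J = V / (n·D) = 70.59 / (216.350000 × 3.465) = 0.094164
regime bands: climb J<0.6821 | cruise [0.6821, 1.3642) | windmill J≥1.3642
J = 0.0942 → climb

J = 0.0942, regime = climb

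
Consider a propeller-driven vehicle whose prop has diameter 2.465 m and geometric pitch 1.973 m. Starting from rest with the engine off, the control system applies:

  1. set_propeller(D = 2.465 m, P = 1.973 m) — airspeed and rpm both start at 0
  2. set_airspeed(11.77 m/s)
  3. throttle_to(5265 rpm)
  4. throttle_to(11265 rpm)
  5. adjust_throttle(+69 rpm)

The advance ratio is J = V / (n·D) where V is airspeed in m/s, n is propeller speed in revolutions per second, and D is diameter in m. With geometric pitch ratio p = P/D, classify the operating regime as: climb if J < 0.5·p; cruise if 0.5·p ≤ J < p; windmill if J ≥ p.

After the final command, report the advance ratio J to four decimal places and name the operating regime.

set_propeller: D = 2.465 m, P = 1.973 m (p = P/D = 0.800406); state ← (V=0, rpm=0)
set_airspeed(11.77): V ← 11.77 m/s
throttle_to(5265): rpm ← 5265
throttle_to(11265): rpm ← 11265
adjust_throttle(+69): rpm ← 11265 +69 = 11334
final state: V = 11.77 m/s, rpm = 11334 → n = rpm/60 = 188.900000 rev/s
J = V / (n·D) = 11.77 / (188.900000 × 2.465) = 0.025277
regime bands: climb J<0.4002 | cruise [0.4002, 0.8004) | windmill J≥0.8004
J = 0.0253 → climb

J = 0.0253, regime = climb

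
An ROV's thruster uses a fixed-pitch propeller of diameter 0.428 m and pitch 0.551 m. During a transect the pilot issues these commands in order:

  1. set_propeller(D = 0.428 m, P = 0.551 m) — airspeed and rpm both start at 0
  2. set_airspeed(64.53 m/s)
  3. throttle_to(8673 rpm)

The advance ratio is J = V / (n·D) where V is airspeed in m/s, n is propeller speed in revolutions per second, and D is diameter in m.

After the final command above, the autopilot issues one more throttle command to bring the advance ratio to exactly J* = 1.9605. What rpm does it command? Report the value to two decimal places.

rpm = 4614.26

set_propeller: D = 0.428 m, P = 0.551 m (p = P/D = 1.287383); state ← (V=0, rpm=0)
set_airspeed(64.53): V ← 64.53 m/s
throttle_to(8673): rpm ← 8673
final state: V = 64.53 m/s, rpm = 8673 → n = rpm/60 = 144.550000 rev/s
target J* = 1.9605; solve J* = V/(n·D) for n: n = V/(J*·D) = 64.53/(1.9605 × 0.428) = 76.904375 rev/s
rpm = 60·n = 4614.262526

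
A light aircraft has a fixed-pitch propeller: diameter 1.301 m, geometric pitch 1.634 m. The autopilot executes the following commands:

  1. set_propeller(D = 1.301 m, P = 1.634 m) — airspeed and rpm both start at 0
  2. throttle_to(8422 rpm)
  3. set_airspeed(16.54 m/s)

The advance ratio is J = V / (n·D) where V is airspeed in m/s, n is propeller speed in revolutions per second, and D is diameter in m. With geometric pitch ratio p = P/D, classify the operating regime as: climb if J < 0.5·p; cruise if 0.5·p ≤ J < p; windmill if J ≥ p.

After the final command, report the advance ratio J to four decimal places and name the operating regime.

J = 0.0906, regime = climb

set_propeller: D = 1.301 m, P = 1.634 m (p = P/D = 1.255957); state ← (V=0, rpm=0)
throttle_to(8422): rpm ← 8422
set_airspeed(16.54): V ← 16.54 m/s
final state: V = 16.54 m/s, rpm = 8422 → n = rpm/60 = 140.366667 rev/s
J = V / (n·D) = 16.54 / (140.366667 × 1.301) = 0.090572
regime bands: climb J<0.6280 | cruise [0.6280, 1.2560) | windmill J≥1.2560
J = 0.0906 → climb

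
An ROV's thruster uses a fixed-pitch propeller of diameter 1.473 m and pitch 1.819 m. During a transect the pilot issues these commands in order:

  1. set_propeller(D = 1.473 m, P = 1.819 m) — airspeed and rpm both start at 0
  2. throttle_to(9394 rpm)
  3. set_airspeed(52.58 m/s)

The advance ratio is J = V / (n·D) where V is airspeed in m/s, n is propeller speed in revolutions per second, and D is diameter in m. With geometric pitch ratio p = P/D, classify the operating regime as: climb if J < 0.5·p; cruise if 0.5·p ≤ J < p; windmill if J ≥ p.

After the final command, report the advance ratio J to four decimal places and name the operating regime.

set_propeller: D = 1.473 m, P = 1.819 m (p = P/D = 1.234895); state ← (V=0, rpm=0)
throttle_to(9394): rpm ← 9394
set_airspeed(52.58): V ← 52.58 m/s
final state: V = 52.58 m/s, rpm = 9394 → n = rpm/60 = 156.566667 rev/s
J = V / (n·D) = 52.58 / (156.566667 × 1.473) = 0.227991
regime bands: climb J<0.6174 | cruise [0.6174, 1.2349) | windmill J≥1.2349
J = 0.2280 → climb

J = 0.2280, regime = climb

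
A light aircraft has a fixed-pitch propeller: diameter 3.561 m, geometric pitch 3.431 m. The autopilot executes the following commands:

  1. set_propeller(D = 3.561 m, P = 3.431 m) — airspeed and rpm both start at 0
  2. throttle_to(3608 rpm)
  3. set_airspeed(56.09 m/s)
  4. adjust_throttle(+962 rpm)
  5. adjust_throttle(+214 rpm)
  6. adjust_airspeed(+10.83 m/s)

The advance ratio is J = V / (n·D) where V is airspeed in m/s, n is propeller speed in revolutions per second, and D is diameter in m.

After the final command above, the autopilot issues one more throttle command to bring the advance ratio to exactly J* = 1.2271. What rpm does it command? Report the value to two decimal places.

set_propeller: D = 3.561 m, P = 3.431 m (p = P/D = 0.963493); state ← (V=0, rpm=0)
throttle_to(3608): rpm ← 3608
set_airspeed(56.09): V ← 56.09 m/s
adjust_throttle(+962): rpm ← 3608 +962 = 4570
adjust_throttle(+214): rpm ← 4570 +214 = 4784
adjust_airspeed(+10.83): V ← 56.09 +10.83 = 66.92 m/s
final state: V = 66.92 m/s, rpm = 4784 → n = rpm/60 = 79.733333 rev/s
target J* = 1.2271; solve J* = V/(n·D) for n: n = V/(J*·D) = 66.92/(1.2271 × 3.561) = 15.314542 rev/s
rpm = 60·n = 918.872497

rpm = 918.87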